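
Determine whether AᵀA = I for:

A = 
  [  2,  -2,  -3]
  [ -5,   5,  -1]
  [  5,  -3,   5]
No

AᵀA = 
  [ 54, -44,  24]
  [-44,  38, -14]
  [ 24, -14,  35]
≠ I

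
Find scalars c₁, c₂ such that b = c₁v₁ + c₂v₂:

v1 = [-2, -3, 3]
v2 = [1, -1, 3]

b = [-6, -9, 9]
c1 = 3, c2 = 0

b = 3·v1 + 0·v2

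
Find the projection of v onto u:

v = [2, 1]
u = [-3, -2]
v·u = (2)(-3) + (1)(-2) = -8
u·u = (-3)² + (-2)² = 13
proj_u(v) = (v·u / u·u) × u = (-8/13) × u

proj_u(v) = [24/13, 16/13]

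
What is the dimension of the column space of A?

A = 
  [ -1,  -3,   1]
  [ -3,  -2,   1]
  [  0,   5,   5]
dim(Col(A)) = 3

Row reduce:
R2 → R2 - (3)·R1
R3 → R3 - (5/7)·R2
REF = 
  [  -1,   -3,    1]
  [   0,    7,   -2]
  [   0,    0, 45/7]
Pivot columns: 1, 2, 3 → 3 pivots.
dim(Col(A)) = number of pivot columns = 3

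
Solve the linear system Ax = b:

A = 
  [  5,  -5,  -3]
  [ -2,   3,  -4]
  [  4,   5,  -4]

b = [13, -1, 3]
x = [1, -1, -1]

Row reduce the augmented matrix [A|b]:
R2 → R2 + (2/5)·R1
R3 → R3 - (4/5)·R1
R3 → R3 - (9)·R2
REF = 
  [     5,     -5,     -3,     13]
  [     0,      1,  -26/5,   21/5]
  [     0,      0,  226/5, -226/5]

Back-substitution:
x₃ = (-226/5) / (226/5) = -1
x₂ = (21/5 - (-26/5)(-1)) / 1 = -1
x₁ = (13 - (-5)(-1) - (-3)(-1)) / 5 = 1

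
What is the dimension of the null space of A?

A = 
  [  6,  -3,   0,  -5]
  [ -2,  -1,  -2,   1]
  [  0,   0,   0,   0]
nullity(A) = 2

Row reduce:
R2 → R2 + (1/3)·R1
REF = 
  [   6,   -3,    0,   -5]
  [   0,   -2,   -2, -2/3]
  [   0,    0,    0,    0]
Pivot columns: 1, 2 → 2 pivots.
rank(A) = 2, so nullity(A) = 4 - 2 = 2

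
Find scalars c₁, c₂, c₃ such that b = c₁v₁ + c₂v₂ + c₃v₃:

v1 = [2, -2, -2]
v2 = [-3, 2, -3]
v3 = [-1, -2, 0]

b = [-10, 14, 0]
c1 = -3, c2 = 2, c3 = -2

b = -3·v1 + 2·v2 + -2·v3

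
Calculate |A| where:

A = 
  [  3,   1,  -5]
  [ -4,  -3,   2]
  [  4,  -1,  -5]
-41

Cofactor expansion along row 1:
det(A) = (3)·((-3)(-5) - (2)(-1)) - (1)·((-4)(-5) - (2)(4)) + (-5)·((-4)(-1) - (-3)(4))
  = (3)(17) - (1)(12) + (-5)(16)
  = -41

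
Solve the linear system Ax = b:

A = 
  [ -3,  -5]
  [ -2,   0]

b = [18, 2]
x = [-1, -3]

Row reduce the augmented matrix [A|b]:
R2 → R2 - (2/3)·R1
REF = 
  [  -3,   -5,   18]
  [   0, 10/3,  -10]

Back-substitution:
x₂ = (-10) / (10/3) = -3
x₁ = (18 - (-5)(-3)) / (-3) = -1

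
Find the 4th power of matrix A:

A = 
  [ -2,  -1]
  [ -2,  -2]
A^4 = 
  [ 68,  48]
  [ 96,  68]

A² = A·A:
A²[1,1] = (-2)(-2) + (-1)(-2) = 6
A²[1,2] = (-2)(-1) + (-1)(-2) = 4
A²[2,1] = (-2)(-2) + (-2)(-2) = 8
A²[2,2] = (-2)(-1) + (-2)(-2) = 6
A² = 
  [  6,   4]
  [  8,   6]

A^3 = A^2·A:
A^3[1,1] = (6)(-2) + (4)(-2) = -20
A^3[1,2] = (6)(-1) + (4)(-2) = -14
A^3[2,1] = (8)(-2) + (6)(-2) = -28
A^3[2,2] = (8)(-1) + (6)(-2) = -20
A^3 = 
  [-20, -14]
  [-28, -20]

A^4 = A^3·A:
A^4[1,1] = (-20)(-2) + (-14)(-2) = 68
A^4[1,2] = (-20)(-1) + (-14)(-2) = 48
A^4[2,1] = (-28)(-2) + (-20)(-2) = 96
A^4[2,2] = (-28)(-1) + (-20)(-2) = 68
A^4 = 
  [ 68,  48]
  [ 96,  68]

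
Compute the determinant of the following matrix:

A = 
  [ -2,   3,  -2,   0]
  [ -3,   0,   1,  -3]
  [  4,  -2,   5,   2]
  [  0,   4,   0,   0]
Cofactor expansion along row 1: det(A) = a₁₁M₁₁ - a₁₂M₁₂ + a₁₃M₁₃ - a₁₄M₁₄

M₁₁ = det[[0, 1, -3]; [-2, 5, 2]; [4, 0, 0]]
  = (0)·((5)(0) - (2)(0)) - (1)·((-2)(0) - (2)(4)) + (-3)·((-2)(0) - (5)(4))
  = (0)(0) - (1)(-8) + (-3)(-20)
  = 68
M₁₂ = det[[-3, 1, -3]; [4, 5, 2]; [0, 0, 0]]
  = (-3)·((5)(0) - (2)(0)) - (1)·((4)(0) - (2)(0)) + (-3)·((4)(0) - (5)(0))
  = (-3)(0) - (1)(0) + (-3)(0)
  = 0
M₁₃ = det[[-3, 0, -3]; [4, -2, 2]; [0, 4, 0]]
  = (-3)·((-2)(0) - (2)(4)) - (0)·((4)(0) - (2)(0)) + (-3)·((4)(4) - (-2)(0))
  = (-3)(-8) - (0)(0) + (-3)(16)
  = -24
M₁₄ = det[[-3, 0, 1]; [4, -2, 5]; [0, 4, 0]]
  = (-3)·((-2)(0) - (5)(4)) - (0)·((4)(0) - (5)(0)) + (1)·((4)(4) - (-2)(0))
  = (-3)(-20) - (0)(0) + (1)(16)
  = 76

det(A) = (-2)(68) - (3)(0) + (-2)(-24) - (0)(76) = -88

det(A) = -88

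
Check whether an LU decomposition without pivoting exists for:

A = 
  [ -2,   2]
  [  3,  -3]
Yes.
A[1,1] = -2 ≠ 0, so Gaussian elimination proceeds without a row swap: multiplier ℓ₂₁ = (3)/(-2) = -3/2, and U[2,2] = -3 - (-3/2)(2) = 0.
L = 
  [   1,    0]
  [-3/2,    1]
U = 
  [ -2,   2]
  [  0,   0]
Check row 2 of LU: [(-3/2)(-2), (-3/2)(2) + 0] = [3, -3] = row 2 of A ✓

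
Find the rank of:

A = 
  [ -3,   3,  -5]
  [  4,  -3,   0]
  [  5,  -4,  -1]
Row reduce:
R2 → R2 + (4/3)·R1
R3 → R3 + (5/3)·R1
R3 → R3 - (1)·R2
REF = 
  [   -3,     3,    -5]
  [    0,     1, -20/3]
  [    0,     0,  -8/3]
Pivot columns: 1, 2, 3 → 3 pivots.

rank(A) = 3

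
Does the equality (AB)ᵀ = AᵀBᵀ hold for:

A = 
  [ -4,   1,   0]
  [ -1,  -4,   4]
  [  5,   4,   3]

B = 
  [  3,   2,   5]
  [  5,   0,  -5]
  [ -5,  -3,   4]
No

(AB)ᵀ = 
  [ -7, -43,  20]
  [ -8, -14,   1]
  [-25,  31,  17]

AᵀBᵀ = 
  [ 11, -45,  43]
  [ 15, -15,  23]
  [ 23, -15,   0]

The two matrices differ, so (AB)ᵀ ≠ AᵀBᵀ in general. The correct identity is (AB)ᵀ = BᵀAᵀ.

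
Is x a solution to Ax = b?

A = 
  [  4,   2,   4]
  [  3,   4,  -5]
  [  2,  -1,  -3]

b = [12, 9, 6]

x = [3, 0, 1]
No

Ax = [16, 4, 3] ≠ b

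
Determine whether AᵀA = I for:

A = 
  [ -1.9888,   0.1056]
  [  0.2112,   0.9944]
No

AᵀA = 
  [  3.9999,   0]
  [  0,   1]
≠ I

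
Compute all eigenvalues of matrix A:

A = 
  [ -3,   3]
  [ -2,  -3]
tr(A) = -6, det(A) = 15
Characteristic polynomial: λ² - tr(A)λ + det(A) = λ² + 6λ + 15
λ² + 6λ + 15 = 0  ⇒  λ = (-6 ± √((6)² - 4·(15)))/2 = (-6 ± √(-24))/2
  = -3 + i√6,  -3 - i√6

λ = -3 + i√6, -3 - i√6  (≈ -3 + 2.449i, -3 - 2.449i)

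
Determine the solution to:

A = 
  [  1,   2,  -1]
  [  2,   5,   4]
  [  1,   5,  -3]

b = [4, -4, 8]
Row reduce the augmented matrix [A|b]:
R2 → R2 - (2)·R1
R3 → R3 - (1)·R1
R3 → R3 - (3)·R2
REF = 
  [  1,   2,  -1,   4]
  [  0,   1,   6, -12]
  [  0,   0, -20,  40]

Back-substitution:
x₃ = 40 / (-20) = -2
x₂ = (-12 - (6)(-2)) / 1 = 0
x₁ = (4 - (2)(0) - (-1)(-2)) / 1 = 2

x = [2, 0, -2]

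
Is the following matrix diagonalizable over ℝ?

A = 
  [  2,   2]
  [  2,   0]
Yes

tr(A) = 2, det(A) = -4
Characteristic polynomial: λ² - tr(A)λ + det(A) = λ² - 2λ - 4
λ² - 2λ - 4 = 0  ⇒  λ = (2 ± √((-2)² - 4·(-4)))/2 = (2 ± √(20))/2
  = 1 + √5,  1 - √5
Eigenvalues: 1 + √5, 1 - √5  (≈ 3.236, -1.236)
The two irrational eigenvalues are distinct (simple), so each has alg. mult. = geom. mult. = 1.
Sum of geometric multiplicities equals n, so A has n independent eigenvectors.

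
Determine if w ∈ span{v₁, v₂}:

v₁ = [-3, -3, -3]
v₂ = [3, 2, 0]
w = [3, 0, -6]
Yes

Form the augmented matrix and row-reduce:
[v₁|v₂|w] = 
  [ -3,   3,   3]
  [ -3,   2,   0]
  [ -3,   0,  -6]
R2 → R2 - (1)·R1
R3 → R3 - (1)·R1
R3 → R3 - (3)·R2
REF = 
  [ -3,   3,   3]
  [  0,  -1,  -3]
  [  0,   0,   0]

No row of the form [0 0 | nonzero], so the system is consistent. Back-substitution gives c₁ = 2, c₂ = 3: w = (2)·v₁ + (3)·v₂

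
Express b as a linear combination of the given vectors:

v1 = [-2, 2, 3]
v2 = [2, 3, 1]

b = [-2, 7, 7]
c1 = 2, c2 = 1

b = 2·v1 + 1·v2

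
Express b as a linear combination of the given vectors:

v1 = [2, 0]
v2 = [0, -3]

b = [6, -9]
c1 = 3, c2 = 3

b = 3·v1 + 3·v2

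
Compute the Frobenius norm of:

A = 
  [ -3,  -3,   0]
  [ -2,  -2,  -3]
||A||_F = 5.916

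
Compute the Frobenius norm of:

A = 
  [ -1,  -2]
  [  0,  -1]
||A||_F = 2.449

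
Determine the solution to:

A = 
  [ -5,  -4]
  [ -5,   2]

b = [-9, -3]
x = [1, 1]

Row reduce the augmented matrix [A|b]:
R2 → R2 - (1)·R1
REF = 
  [ -5,  -4,  -9]
  [  0,   6,   6]

Back-substitution:
x₂ = 6 / 6 = 1
x₁ = (-9 - (-4)(1)) / (-5) = 1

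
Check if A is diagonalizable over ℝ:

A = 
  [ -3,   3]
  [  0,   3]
Yes

tr(A) = 0, det(A) = -9
Characteristic polynomial: λ² - tr(A)λ + det(A) = λ² - 9
λ² - 9 = (λ + 3)(λ - 3)
Eigenvalues: 3, -3
λ=-3: alg. mult. = 1, geom. mult. = 2 - rank(A - (-3)I) = 2 - 1 = 1
λ=3: alg. mult. = 1, geom. mult. = 2 - rank(A - (3)I) = 2 - 1 = 1
Sum of geometric multiplicities equals n, so A has n independent eigenvectors.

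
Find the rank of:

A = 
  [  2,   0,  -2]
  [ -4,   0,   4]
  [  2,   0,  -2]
Row reduce:
R2 → R2 + (2)·R1
R3 → R3 - (1)·R1
REF = 
  [  2,   0,  -2]
  [  0,   0,   0]
  [  0,   0,   0]
Pivot columns: 1 → 1 pivot.

rank(A) = 1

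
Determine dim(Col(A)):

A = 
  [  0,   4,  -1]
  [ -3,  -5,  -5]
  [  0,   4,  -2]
Row reduce:
Swap R1 ↔ R2
R3 → R3 - (1)·R2
REF = 
  [ -3,  -5,  -5]
  [  0,   4,  -1]
  [  0,   0,  -1]
Pivot columns: 1, 2, 3 → 3 pivots.
dim(Col(A)) = number of pivot columns = 3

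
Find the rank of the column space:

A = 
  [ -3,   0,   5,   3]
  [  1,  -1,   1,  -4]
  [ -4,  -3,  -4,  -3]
Row reduce:
R2 → R2 + (1/3)·R1
R3 → R3 - (4/3)·R1
R3 → R3 - (3)·R2
REF = 
  [   -3,     0,     5,     3]
  [    0,    -1,   8/3,    -3]
  [    0,     0, -56/3,     2]
Pivot columns: 1, 2, 3 → 3 pivots.
dim(Col(A)) = number of pivot columns = 3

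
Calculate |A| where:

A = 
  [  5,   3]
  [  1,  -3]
-18

For a 2×2 matrix, det = ad - bc = (5)(-3) - (3)(1) = -18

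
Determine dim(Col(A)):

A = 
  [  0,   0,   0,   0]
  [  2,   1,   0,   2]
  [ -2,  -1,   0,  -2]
Row reduce:
Swap R1 ↔ R2
R3 → R3 + (1)·R1
REF = 
  [  2,   1,   0,   2]
  [  0,   0,   0,   0]
  [  0,   0,   0,   0]
Pivot columns: 1 → 1 pivot.
dim(Col(A)) = number of pivot columns = 1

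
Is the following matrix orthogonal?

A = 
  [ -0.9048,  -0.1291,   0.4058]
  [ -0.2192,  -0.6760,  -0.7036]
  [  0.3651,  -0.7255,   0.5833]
Yes

AᵀA = 
  [  1,   0.0001,   0]
  [  0.0001,   1,   0.0001]
  [  0,   0.0001,   1]
≈ I (equal to I up to the 4-dp rounding of the entries)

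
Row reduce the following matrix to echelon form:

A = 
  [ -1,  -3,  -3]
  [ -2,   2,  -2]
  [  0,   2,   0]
Row operations:
R2 → R2 - (2)·R1
R3 → R3 - (1/4)·R2

Resulting echelon form:
REF = 
  [ -1,  -3,  -3]
  [  0,   8,   4]
  [  0,   0,  -1]

Rank = 3 (number of non-zero pivot rows).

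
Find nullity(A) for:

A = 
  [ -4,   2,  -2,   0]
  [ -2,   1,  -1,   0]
nullity(A) = 3

Row reduce:
R2 → R2 - (1/2)·R1
REF = 
  [ -4,   2,  -2,   0]
  [  0,   0,   0,   0]
Pivot columns: 1 → 1 pivot.
rank(A) = 1, so nullity(A) = 4 - 1 = 3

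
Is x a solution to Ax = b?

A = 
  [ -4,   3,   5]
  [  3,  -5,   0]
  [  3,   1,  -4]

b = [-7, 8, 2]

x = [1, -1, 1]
No

Ax = [-2, 8, -2] ≠ b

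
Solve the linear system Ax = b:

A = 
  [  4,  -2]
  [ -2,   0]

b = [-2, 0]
x = [0, 1]

Row reduce the augmented matrix [A|b]:
R2 → R2 + (1/2)·R1
REF = 
  [  4,  -2,  -2]
  [  0,  -1,  -1]

Back-substitution:
x₂ = (-1) / (-1) = 1
x₁ = (-2 - (-2)(1)) / 4 = 0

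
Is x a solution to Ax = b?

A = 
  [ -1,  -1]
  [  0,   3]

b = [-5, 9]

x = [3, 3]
No

Ax = [-6, 9] ≠ b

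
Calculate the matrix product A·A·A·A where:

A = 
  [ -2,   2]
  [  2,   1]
A^4 = 
  [ 68, -26]
  [-26,  29]

A² = A·A:
A²[1,1] = (-2)(-2) + (2)(2) = 8
A²[1,2] = (-2)(2) + (2)(1) = -2
A²[2,1] = (2)(-2) + (1)(2) = -2
A²[2,2] = (2)(2) + (1)(1) = 5
A² = 
  [  8,  -2]
  [ -2,   5]

A^3 = A^2·A:
A^3[1,1] = (8)(-2) + (-2)(2) = -20
A^3[1,2] = (8)(2) + (-2)(1) = 14
A^3[2,1] = (-2)(-2) + (5)(2) = 14
A^3[2,2] = (-2)(2) + (5)(1) = 1
A^3 = 
  [-20,  14]
  [ 14,   1]

A^4 = A^3·A:
A^4[1,1] = (-20)(-2) + (14)(2) = 68
A^4[1,2] = (-20)(2) + (14)(1) = -26
A^4[2,1] = (14)(-2) + (1)(2) = -26
A^4[2,2] = (14)(2) + (1)(1) = 29
A^4 = 
  [ 68, -26]
  [-26,  29]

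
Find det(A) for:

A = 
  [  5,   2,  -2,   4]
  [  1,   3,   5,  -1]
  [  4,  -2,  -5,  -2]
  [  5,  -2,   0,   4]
Cofactor expansion along row 1: det(A) = a₁₁M₁₁ - a₁₂M₁₂ + a₁₃M₁₃ - a₁₄M₁₄

M₁₁ = det[[3, 5, -1]; [-2, -5, -2]; [-2, 0, 4]]
  = (3)·((-5)(4) - (-2)(0)) - (5)·((-2)(4) - (-2)(-2)) + (-1)·((-2)(0) - (-5)(-2))
  = (3)(-20) - (5)(-12) + (-1)(-10)
  = 10
M₁₂ = det[[1, 5, -1]; [4, -5, -2]; [5, 0, 4]]
  = (1)·((-5)(4) - (-2)(0)) - (5)·((4)(4) - (-2)(5)) + (-1)·((4)(0) - (-5)(5))
  = (1)(-20) - (5)(26) + (-1)(25)
  = -175
M₁₃ = det[[1, 3, -1]; [4, -2, -2]; [5, -2, 4]]
  = (1)·((-2)(4) - (-2)(-2)) - (3)·((4)(4) - (-2)(5)) + (-1)·((4)(-2) - (-2)(5))
  = (1)(-12) - (3)(26) + (-1)(2)
  = -92
M₁₄ = det[[1, 3, 5]; [4, -2, -5]; [5, -2, 0]]
  = (1)·((-2)(0) - (-5)(-2)) - (3)·((4)(0) - (-5)(5)) + (5)·((4)(-2) - (-2)(5))
  = (1)(-10) - (3)(25) + (5)(2)
  = -75

det(A) = (5)(10) - (2)(-175) + (-2)(-92) - (4)(-75) = 884

det(A) = 884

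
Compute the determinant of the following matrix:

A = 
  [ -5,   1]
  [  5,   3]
-20

For a 2×2 matrix, det = ad - bc = (-5)(3) - (1)(5) = -20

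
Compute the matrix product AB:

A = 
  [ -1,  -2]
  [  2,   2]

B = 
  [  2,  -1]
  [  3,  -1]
AB = 
  [ -8,   3]
  [ 10,  -4]

A is 2×2 and B is 2×2, so AB is 2×2. Each entry is (row of A)·(column of B):
AB[1,1] = (-1)(2) + (-2)(3) = -8
AB[1,2] = (-1)(-1) + (-2)(-1) = 3
AB[2,1] = (2)(2) + (2)(3) = 10
AB[2,2] = (2)(-1) + (2)(-1) = -4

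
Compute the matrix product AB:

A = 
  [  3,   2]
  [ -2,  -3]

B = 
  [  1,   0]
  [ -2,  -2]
AB = 
  [ -1,  -4]
  [  4,   6]

A is 2×2 and B is 2×2, so AB is 2×2. Each entry is (row of A)·(column of B):
AB[1,1] = (3)(1) + (2)(-2) = -1
AB[1,2] = (3)(0) + (2)(-2) = -4
AB[2,1] = (-2)(1) + (-3)(-2) = 4
AB[2,2] = (-2)(0) + (-3)(-2) = 6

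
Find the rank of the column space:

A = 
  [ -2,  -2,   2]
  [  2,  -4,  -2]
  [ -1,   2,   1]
Row reduce:
R2 → R2 + (1)·R1
R3 → R3 - (1/2)·R1
R3 → R3 + (1/2)·R2
REF = 
  [ -2,  -2,   2]
  [  0,  -6,   0]
  [  0,   0,   0]
Pivot columns: 1, 2 → 2 pivots.
dim(Col(A)) = number of pivot columns = 2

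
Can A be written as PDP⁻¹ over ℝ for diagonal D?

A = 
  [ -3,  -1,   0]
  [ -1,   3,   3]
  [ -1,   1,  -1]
Yes

Characteristic polynomial: det(λI - A) = λ³ + λ² - 13λ - 22
Testing integer divisors of the constant term: p(-2) = 0, so (λ + 2) is a factor:
p(λ) = (λ + 2)(λ² - λ - 11)
λ² - λ - 11 = 0  ⇒  λ = (1 ± √((-1)² - 4·(-11)))/2 = (1 ± √(45))/2
  = (1 + 3√5)/2,  (1 - 3√5)/2
Eigenvalues: -2, (1 + 3√5)/2, (1 - 3√5)/2  (≈ -2, 3.854, -2.854)
The two irrational eigenvalues are distinct (simple), so each has alg. mult. = geom. mult. = 1.
λ=-2: alg. mult. = 1, geom. mult. = 3 - rank(A - (-2)I) = 3 - 2 = 1
Sum of geometric multiplicities equals n, so A has n independent eigenvectors.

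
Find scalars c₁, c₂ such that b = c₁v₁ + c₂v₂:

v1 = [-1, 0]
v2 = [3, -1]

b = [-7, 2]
c1 = 1, c2 = -2

b = 1·v1 + -2·v2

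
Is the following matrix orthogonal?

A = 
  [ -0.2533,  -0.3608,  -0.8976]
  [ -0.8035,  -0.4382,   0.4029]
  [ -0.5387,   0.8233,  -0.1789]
Yes

AᵀA = 
  [  1,   0,   0]
  [  0,   1,   0]
  [  0,   0,   1]
≈ I (equal to I up to the 4-dp rounding of the entries)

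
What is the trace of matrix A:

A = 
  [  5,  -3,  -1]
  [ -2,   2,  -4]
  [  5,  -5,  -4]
3

tr(A) = 5 + 2 + -4 = 3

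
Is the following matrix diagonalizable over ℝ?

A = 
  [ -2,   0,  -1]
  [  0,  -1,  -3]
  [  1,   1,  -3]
No

Characteristic polynomial: det(λI - A) = λ³ + 6λ² + 15λ + 13
By the rational root theorem any rational root is an integer dividing 13; none of those is a root, so p(λ) has no rational roots and hence (being an irreducible cubic) no repeated roots.
Discriminant of the cubic: Δ = -135
Δ < 0 ⇒ one real eigenvalue and a complex-conjugate pair: λ ≈ -2.161 + 1.754i, -2.161 - 1.754i, -1.678
Has complex eigenvalues (not diagonalizable over ℝ).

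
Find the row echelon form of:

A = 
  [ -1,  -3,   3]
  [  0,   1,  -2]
Row operations:
No row operations needed (already in echelon form).

Resulting echelon form:
REF = 
  [ -1,  -3,   3]
  [  0,   1,  -2]

Rank = 2 (number of non-zero pivot rows).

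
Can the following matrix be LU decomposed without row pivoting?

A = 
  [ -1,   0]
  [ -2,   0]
Yes.
A[1,1] = -1 ≠ 0, so Gaussian elimination proceeds without a row swap: multiplier ℓ₂₁ = (-2)/(-1) = 2, and U[2,2] = 0 - (2)(0) = 0.
L = 
  [  1,   0]
  [  2,   1]
U = 
  [ -1,   0]
  [  0,   0]
Check row 2 of LU: [(2)(-1), (2)(0) + 0] = [-2, 0] = row 2 of A ✓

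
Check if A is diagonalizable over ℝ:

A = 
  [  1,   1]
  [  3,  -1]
Yes

tr(A) = 0, det(A) = -4
Characteristic polynomial: λ² - tr(A)λ + det(A) = λ² - 4
λ² - 4 = (λ + 2)(λ - 2)
Eigenvalues: 2, -2
λ=-2: alg. mult. = 1, geom. mult. = 2 - rank(A - (-2)I) = 2 - 1 = 1
λ=2: alg. mult. = 1, geom. mult. = 2 - rank(A - (2)I) = 2 - 1 = 1
Sum of geometric multiplicities equals n, so A has n independent eigenvectors.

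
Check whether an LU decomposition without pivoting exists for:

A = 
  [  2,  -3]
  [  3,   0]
Yes.
A[1,1] = 2 ≠ 0, so Gaussian elimination proceeds without a row swap: multiplier ℓ₂₁ = (3)/(2) = 3/2, and U[2,2] = 0 - (3/2)(-3) = 9/2.
L = 
  [  1,   0]
  [3/2,   1]
U = 
  [  2,  -3]
  [  0, 9/2]
Check row 2 of LU: [(3/2)(2), (3/2)(-3) + (9/2)] = [3, 0] = row 2 of A ✓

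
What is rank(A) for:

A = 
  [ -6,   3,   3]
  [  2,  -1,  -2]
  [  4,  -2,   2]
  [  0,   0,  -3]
rank(A) = 2

Row reduce:
R2 → R2 + (1/3)·R1
R3 → R3 + (2/3)·R1
R3 → R3 + (4)·R2
R4 → R4 - (3)·R2
REF = 
  [ -6,   3,   3]
  [  0,   0,  -1]
  [  0,   0,   0]
  [  0,   0,   0]
Pivot columns: 1, 3 → 2 pivots.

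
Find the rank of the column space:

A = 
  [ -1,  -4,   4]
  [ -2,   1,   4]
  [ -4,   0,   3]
Row reduce:
R2 → R2 - (2)·R1
R3 → R3 - (4)·R1
R3 → R3 - (16/9)·R2
REF = 
  [   -1,    -4,     4]
  [    0,     9,    -4]
  [    0,     0, -53/9]
Pivot columns: 1, 2, 3 → 3 pivots.
dim(Col(A)) = number of pivot columns = 3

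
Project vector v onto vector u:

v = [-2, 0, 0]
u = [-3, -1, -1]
v·u = (-2)(-3) + (0)(-1) + (0)(-1) = 6
u·u = (-3)² + (-1)² + (-1)² = 11
proj_u(v) = (v·u / u·u) × u = (6/11) × u

proj_u(v) = [-18/11, -6/11, -6/11]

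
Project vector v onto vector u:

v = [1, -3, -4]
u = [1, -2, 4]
proj_u(v) = [-3/7, 6/7, -12/7]

v·u = (1)(1) + (-3)(-2) + (-4)(4) = -9
u·u = (1)² + (-2)² + (4)² = 21
proj_u(v) = (v·u / u·u) × u = (-9/21) × u = (-3/7) × u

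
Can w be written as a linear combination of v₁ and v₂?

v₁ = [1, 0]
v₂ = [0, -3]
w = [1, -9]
Yes

Form the augmented matrix and row-reduce:
[v₁|v₂|w] = 
  [  1,   0,   1]
  [  0,  -3,  -9]
(already in echelon form — no row operations needed)

No row of the form [0 0 | nonzero], so the system is consistent. Back-substitution gives c₁ = 1, c₂ = 3: w = (1)·v₁ + (3)·v₂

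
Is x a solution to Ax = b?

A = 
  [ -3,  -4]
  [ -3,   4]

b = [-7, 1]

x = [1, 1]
Yes

Ax = [-7, 1] = b ✓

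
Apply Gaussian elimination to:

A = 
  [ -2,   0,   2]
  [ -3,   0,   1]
Row operations:
R2 → R2 - (3/2)·R1

Resulting echelon form:
REF = 
  [ -2,   0,   2]
  [  0,   0,  -2]

Rank = 2 (number of non-zero pivot rows).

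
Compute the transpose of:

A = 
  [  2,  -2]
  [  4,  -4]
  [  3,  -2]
Aᵀ = 
  [  2,   4,   3]
  [ -2,  -4,  -2]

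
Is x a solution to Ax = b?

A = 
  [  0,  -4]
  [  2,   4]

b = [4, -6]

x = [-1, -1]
Yes

Ax = [4, -6] = b ✓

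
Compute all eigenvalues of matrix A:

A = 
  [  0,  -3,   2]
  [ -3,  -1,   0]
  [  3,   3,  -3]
λ = -1, (-3 + √69)/2, (-3 - √69)/2  (≈ -1, 2.653, -5.653)

Characteristic polynomial: det(λI - A) = λ³ + 4λ² - 12λ - 15
Testing integer divisors of the constant term: p(-1) = 0, so (λ + 1) is a factor:
p(λ) = (λ + 1)(λ² + 3λ - 15)
λ² + 3λ - 15 = 0  ⇒  λ = (-3 ± √((3)² - 4·(-15)))/2 = (-3 ± √(69))/2
  = (-3 + √69)/2,  (-3 - √69)/2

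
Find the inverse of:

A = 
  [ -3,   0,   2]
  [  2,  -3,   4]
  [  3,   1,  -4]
det(A) = (-3)·((-3)(-4) - (4)(1)) - (0)·((2)(-4) - (4)(3)) + (2)·((2)(1) - (-3)(3))
  = (-3)(8) - (0)(-20) + (2)(11)
  = -2
det(A) = -2 ≠ 0, so A is invertible.

Cofactors Cᵢⱼ = (-1)ⁱ⁺ʲ·Mᵢⱼ:
C = 
  [  8,  20,  11]
  [  2,   6,   3]
  [  6,  16,   9]

adj(A) = Cᵀ:
adj(A) = 
  [  8,   2,   6]
  [ 20,   6,  16]
  [ 11,   3,   9]

A⁻¹ = (-1/2) · adj(A):
A⁻¹ = 
  [   -4,    -1,    -3]
  [  -10,    -3,    -8]
  [-11/2,  -3/2,  -9/2]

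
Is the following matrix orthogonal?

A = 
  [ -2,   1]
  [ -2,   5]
No

AᵀA = 
  [  8, -12]
  [-12,  26]
≠ I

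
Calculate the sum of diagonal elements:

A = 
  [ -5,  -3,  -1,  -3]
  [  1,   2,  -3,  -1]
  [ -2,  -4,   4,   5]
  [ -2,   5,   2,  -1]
0

tr(A) = -5 + 2 + 4 + -1 = 0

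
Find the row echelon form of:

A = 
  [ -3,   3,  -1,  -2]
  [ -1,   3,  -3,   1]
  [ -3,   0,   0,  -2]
Row operations:
R2 → R2 - (1/3)·R1
R3 → R3 - (1)·R1
R3 → R3 + (3/2)·R2

Resulting echelon form:
REF = 
  [  -3,    3,   -1,   -2]
  [   0,    2, -8/3,  5/3]
  [   0,    0,   -3,  5/2]

Rank = 3 (number of non-zero pivot rows).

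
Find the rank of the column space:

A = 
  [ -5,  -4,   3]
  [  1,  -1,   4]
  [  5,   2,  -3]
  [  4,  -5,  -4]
Row reduce:
R2 → R2 + (1/5)·R1
R3 → R3 + (1)·R1
R4 → R4 + (4/5)·R1
R3 → R3 - (10/9)·R2
R4 → R4 - (41/9)·R2
R4 → R4 - (203/46)·R3
REF = 
  [   -5,    -4,     3]
  [    0,  -9/5,  23/5]
  [    0,     0, -46/9]
  [    0,     0,     0]
Pivot columns: 1, 2, 3 → 3 pivots.
dim(Col(A)) = number of pivot columns = 3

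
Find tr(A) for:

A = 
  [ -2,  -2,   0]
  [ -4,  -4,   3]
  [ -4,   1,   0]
-6

tr(A) = -2 + -4 + 0 = -6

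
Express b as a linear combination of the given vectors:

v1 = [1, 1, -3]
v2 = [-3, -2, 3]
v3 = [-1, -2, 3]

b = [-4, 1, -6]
c1 = 3, c2 = 3, c3 = -2

b = 3·v1 + 3·v2 + -2·v3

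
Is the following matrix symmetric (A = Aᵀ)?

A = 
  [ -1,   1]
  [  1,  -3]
Yes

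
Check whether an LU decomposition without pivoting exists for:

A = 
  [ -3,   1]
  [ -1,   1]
Yes.
A[1,1] = -3 ≠ 0, so Gaussian elimination proceeds without a row swap: multiplier ℓ₂₁ = (-1)/(-3) = 1/3, and U[2,2] = 1 - (1/3)(1) = 2/3.
L = 
  [  1,   0]
  [1/3,   1]
U = 
  [ -3,   1]
  [  0, 2/3]
Check row 2 of LU: [(1/3)(-3), (1/3)(1) + (2/3)] = [-1, 1] = row 2 of A ✓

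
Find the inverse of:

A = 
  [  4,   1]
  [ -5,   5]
det(A) = (4)(5) - (1)(-5) = 25
For a 2×2 matrix, A⁻¹ = (1/det(A)) · [[d, -b], [-c, a]]
    = (1/25) · [[5, -1], [5, 4]]

A⁻¹ = 
  [  1/5, -1/25]
  [  1/5,  4/25]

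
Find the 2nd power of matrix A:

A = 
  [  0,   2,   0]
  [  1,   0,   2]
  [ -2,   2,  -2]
A² = A·A:
A²[1,1] = (0)(0) + (2)(1) + (0)(-2) = 2
A²[1,2] = (0)(2) + (2)(0) + (0)(2) = 0
A²[1,3] = (0)(0) + (2)(2) + (0)(-2) = 4
A²[2,1] = (1)(0) + (0)(1) + (2)(-2) = -4
A²[2,2] = (1)(2) + (0)(0) + (2)(2) = 6
A²[2,3] = (1)(0) + (0)(2) + (2)(-2) = -4
A²[3,1] = (-2)(0) + (2)(1) + (-2)(-2) = 6
A²[3,2] = (-2)(2) + (2)(0) + (-2)(2) = -8
A²[3,3] = (-2)(0) + (2)(2) + (-2)(-2) = 8
A² = 
  [  2,   0,   4]
  [ -4,   6,  -4]
  [  6,  -8,   8]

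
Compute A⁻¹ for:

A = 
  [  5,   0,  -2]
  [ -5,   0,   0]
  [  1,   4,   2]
det(A) = (5)·((0)(2) - (0)(4)) - (0)·((-5)(2) - (0)(1)) + (-2)·((-5)(4) - (0)(1))
  = (5)(0) - (0)(-10) + (-2)(-20)
  = 40
det(A) = 40 ≠ 0, so A is invertible.

Cofactors Cᵢⱼ = (-1)ⁱ⁺ʲ·Mᵢⱼ:
C = 
  [  0,  10, -20]
  [ -8,  12, -20]
  [  0,  10,   0]

adj(A) = Cᵀ:
adj(A) = 
  [  0,  -8,   0]
  [ 10,  12,  10]
  [-20, -20,   0]

A⁻¹ = (1/40) · adj(A):
A⁻¹ = 
  [   0, -1/5,    0]
  [ 1/4, 3/10,  1/4]
  [-1/2, -1/2,    0]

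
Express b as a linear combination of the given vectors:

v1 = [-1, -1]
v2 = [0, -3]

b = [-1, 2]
c1 = 1, c2 = -1

b = 1·v1 + -1·v2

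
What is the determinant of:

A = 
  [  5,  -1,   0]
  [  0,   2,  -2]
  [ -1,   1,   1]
18

Cofactor expansion along row 1:
det(A) = (5)·((2)(1) - (-2)(1)) - (-1)·((0)(1) - (-2)(-1)) + (0)·((0)(1) - (2)(-1))
  = (5)(4) - (-1)(-2) + (0)(2)
  = 18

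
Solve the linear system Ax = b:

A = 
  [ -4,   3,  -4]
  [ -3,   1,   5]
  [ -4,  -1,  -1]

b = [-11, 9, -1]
x = [0, -1, 2]

Row reduce the augmented matrix [A|b]:
R2 → R2 - (3/4)·R1
R3 → R3 - (1)·R1
R3 → R3 - (16/5)·R2
REF = 
  [    -4,      3,     -4,    -11]
  [     0,   -5/4,      8,   69/4]
  [     0,      0, -113/5, -226/5]

Back-substitution:
x₃ = (-226/5) / (-113/5) = 2
x₂ = (69/4 - (8)(2)) / (-5/4) = -1
x₁ = (-11 - (3)(-1) - (-4)(2)) / (-4) = 0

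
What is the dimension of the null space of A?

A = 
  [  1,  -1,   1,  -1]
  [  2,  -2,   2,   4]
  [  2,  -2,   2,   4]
nullity(A) = 2

Row reduce:
R2 → R2 - (2)·R1
R3 → R3 - (2)·R1
R3 → R3 - (1)·R2
REF = 
  [  1,  -1,   1,  -1]
  [  0,   0,   0,   6]
  [  0,   0,   0,   0]
Pivot columns: 1, 4 → 2 pivots.
rank(A) = 2, so nullity(A) = 4 - 2 = 2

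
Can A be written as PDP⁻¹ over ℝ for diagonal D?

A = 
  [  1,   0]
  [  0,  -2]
Yes

tr(A) = -1, det(A) = -2
Characteristic polynomial: λ² - tr(A)λ + det(A) = λ² + λ - 2
λ² + λ - 2 = (λ + 2)(λ - 1)
Eigenvalues: 1, -2
λ=-2: alg. mult. = 1, geom. mult. = 2 - rank(A - (-2)I) = 2 - 1 = 1
λ=1: alg. mult. = 1, geom. mult. = 2 - rank(A - (1)I) = 2 - 1 = 1
Sum of geometric multiplicities equals n, so A has n independent eigenvectors.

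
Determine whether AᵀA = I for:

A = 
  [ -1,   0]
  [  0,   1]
Yes

AᵀA = 
  [  1,   0]
  [  0,   1]
= I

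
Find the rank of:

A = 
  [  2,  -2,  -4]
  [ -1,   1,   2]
Row reduce:
R2 → R2 + (1/2)·R1
REF = 
  [  2,  -2,  -4]
  [  0,   0,   0]
Pivot columns: 1 → 1 pivot.

rank(A) = 1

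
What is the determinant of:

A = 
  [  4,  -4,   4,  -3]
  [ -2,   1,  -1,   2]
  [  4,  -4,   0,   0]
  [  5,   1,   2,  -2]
Cofactor expansion along row 1: det(A) = a₁₁M₁₁ - a₁₂M₁₂ + a₁₃M₁₃ - a₁₄M₁₄

M₁₁ = det[[1, -1, 2]; [-4, 0, 0]; [1, 2, -2]]
  = (1)·((0)(-2) - (0)(2)) - (-1)·((-4)(-2) - (0)(1)) + (2)·((-4)(2) - (0)(1))
  = (1)(0) - (-1)(8) + (2)(-8)
  = -8
M₁₂ = det[[-2, -1, 2]; [4, 0, 0]; [5, 2, -2]]
  = (-2)·((0)(-2) - (0)(2)) - (-1)·((4)(-2) - (0)(5)) + (2)·((4)(2) - (0)(5))
  = (-2)(0) - (-1)(-8) + (2)(8)
  = 8
M₁₃ = det[[-2, 1, 2]; [4, -4, 0]; [5, 1, -2]]
  = (-2)·((-4)(-2) - (0)(1)) - (1)·((4)(-2) - (0)(5)) + (2)·((4)(1) - (-4)(5))
  = (-2)(8) - (1)(-8) + (2)(24)
  = 40
M₁₄ = det[[-2, 1, -1]; [4, -4, 0]; [5, 1, 2]]
  = (-2)·((-4)(2) - (0)(1)) - (1)·((4)(2) - (0)(5)) + (-1)·((4)(1) - (-4)(5))
  = (-2)(-8) - (1)(8) + (-1)(24)
  = -16

det(A) = (4)(-8) - (-4)(8) + (4)(40) - (-3)(-16) = 112

det(A) = 112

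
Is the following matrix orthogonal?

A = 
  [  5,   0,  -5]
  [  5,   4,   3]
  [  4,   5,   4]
No

AᵀA = 
  [ 66,  40,   6]
  [ 40,  41,  32]
  [  6,  32,  50]
≠ I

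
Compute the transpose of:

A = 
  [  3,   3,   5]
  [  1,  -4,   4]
Aᵀ = 
  [  3,   1]
  [  3,  -4]
  [  5,   4]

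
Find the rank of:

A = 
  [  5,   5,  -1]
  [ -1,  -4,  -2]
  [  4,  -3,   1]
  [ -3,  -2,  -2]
Row reduce:
R2 → R2 + (1/5)·R1
R3 → R3 - (4/5)·R1
R4 → R4 + (3/5)·R1
R3 → R3 - (7/3)·R2
R4 → R4 + (1/3)·R2
R4 → R4 + (25/52)·R3
REF = 
  [     5,      5,     -1]
  [     0,     -3,  -11/5]
  [     0,      0, 104/15]
  [     0,      0,      0]
Pivot columns: 1, 2, 3 → 3 pivots.

rank(A) = 3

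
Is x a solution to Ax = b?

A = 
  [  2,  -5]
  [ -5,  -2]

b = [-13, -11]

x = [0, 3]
No

Ax = [-15, -6] ≠ b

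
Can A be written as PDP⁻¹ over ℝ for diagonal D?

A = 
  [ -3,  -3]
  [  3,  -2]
No

tr(A) = -5, det(A) = 15
Characteristic polynomial: λ² - tr(A)λ + det(A) = λ² + 5λ + 15
λ² + 5λ + 15 = 0  ⇒  λ = (-5 ± √((5)² - 4·(15)))/2 = (-5 ± √(-35))/2
  = (-5 + i√35)/2,  (-5 - i√35)/2
Eigenvalues: (-5 + i√35)/2, (-5 - i√35)/2  (≈ -2.5 + 2.958i, -2.5 - 2.958i)
Has complex eigenvalues (not diagonalizable over ℝ).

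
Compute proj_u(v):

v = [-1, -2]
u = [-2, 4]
v·u = (-1)(-2) + (-2)(4) = -6
u·u = (-2)² + (4)² = 20
proj_u(v) = (v·u / u·u) × u = (-6/20) × u = (-3/10) × u

proj_u(v) = [3/5, -6/5]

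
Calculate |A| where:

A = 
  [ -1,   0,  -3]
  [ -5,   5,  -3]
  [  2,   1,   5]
Cofactor expansion along row 1:
det(A) = (-1)·((5)(5) - (-3)(1)) - (0)·((-5)(5) - (-3)(2)) + (-3)·((-5)(1) - (5)(2))
  = (-1)(28) - (0)(-19) + (-3)(-15)
  = 17

det(A) = 17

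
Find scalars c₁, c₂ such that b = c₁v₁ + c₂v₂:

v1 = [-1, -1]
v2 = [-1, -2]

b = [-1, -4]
c1 = -2, c2 = 3

b = -2·v1 + 3·v2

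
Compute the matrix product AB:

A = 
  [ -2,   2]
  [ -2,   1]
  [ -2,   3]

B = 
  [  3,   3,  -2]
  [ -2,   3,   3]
AB = 
  [-10,   0,  10]
  [ -8,  -3,   7]
  [-12,   3,  13]

A is 3×2 and B is 2×3, so AB is 3×3. Each entry is (row of A)·(column of B):
AB[1,1] = (-2)(3) + (2)(-2) = -10
AB[1,2] = (-2)(3) + (2)(3) = 0
AB[1,3] = (-2)(-2) + (2)(3) = 10
AB[2,1] = (-2)(3) + (1)(-2) = -8
AB[2,2] = (-2)(3) + (1)(3) = -3
AB[2,3] = (-2)(-2) + (1)(3) = 7
AB[3,1] = (-2)(3) + (3)(-2) = -12
AB[3,2] = (-2)(3) + (3)(3) = 3
AB[3,3] = (-2)(-2) + (3)(3) = 13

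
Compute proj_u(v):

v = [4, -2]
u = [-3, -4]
proj_u(v) = [12/25, 16/25]

v·u = (4)(-3) + (-2)(-4) = -4
u·u = (-3)² + (-4)² = 25
proj_u(v) = (v·u / u·u) × u = (-4/25) × u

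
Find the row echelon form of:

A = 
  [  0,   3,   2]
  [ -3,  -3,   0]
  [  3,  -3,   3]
Row operations:
Swap R1 ↔ R2
R3 → R3 + (1)·R1
R3 → R3 + (2)·R2

Resulting echelon form:
REF = 
  [ -3,  -3,   0]
  [  0,   3,   2]
  [  0,   0,   7]

Rank = 3 (number of non-zero pivot rows).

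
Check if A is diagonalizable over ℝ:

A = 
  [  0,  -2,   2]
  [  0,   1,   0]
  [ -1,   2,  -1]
No

Characteristic polynomial: det(λI - A) = λ³ + λ - 2
Testing integer divisors of the constant term: p(1) = 0, so (λ - 1) is a factor:
p(λ) = (λ - 1)(λ² + λ + 2)
λ² + λ + 2 = 0  ⇒  λ = (-1 ± √((1)² - 4·(2)))/2 = (-1 ± √(-7))/2
  = (-1 + i√7)/2,  (-1 - i√7)/2
Eigenvalues: 1, (-1 + i√7)/2, (-1 - i√7)/2  (≈ 1, -0.5 + 1.323i, -0.5 - 1.323i)
Has complex eigenvalues (not diagonalizable over ℝ).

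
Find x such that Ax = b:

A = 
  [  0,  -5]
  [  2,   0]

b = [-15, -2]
Row reduce the augmented matrix [A|b]:
Swap R1 ↔ R2
REF = 
  [  2,   0,  -2]
  [  0,  -5, -15]

Back-substitution:
x₂ = (-15) / (-5) = 3
x₁ = (-2 - (0)(3)) / 2 = -1

x = [-1, 3]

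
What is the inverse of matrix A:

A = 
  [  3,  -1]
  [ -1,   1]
det(A) = (3)(1) - (-1)(-1) = 2
For a 2×2 matrix, A⁻¹ = (1/det(A)) · [[d, -b], [-c, a]]
    = (1/2) · [[1, 1], [1, 3]]

A⁻¹ = 
  [1/2, 1/2]
  [1/2, 3/2]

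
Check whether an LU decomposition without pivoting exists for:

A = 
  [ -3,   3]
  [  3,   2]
Yes.
A[1,1] = -3 ≠ 0, so Gaussian elimination proceeds without a row swap: multiplier ℓ₂₁ = (3)/(-3) = -1, and U[2,2] = 2 - (-1)(3) = 5.
L = 
  [  1,   0]
  [ -1,   1]
U = 
  [ -3,   3]
  [  0,   5]
Check row 2 of LU: [(-1)(-3), (-1)(3) + 5] = [3, 2] = row 2 of A ✓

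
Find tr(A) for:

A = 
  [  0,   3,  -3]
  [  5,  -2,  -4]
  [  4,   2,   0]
-2

tr(A) = 0 + -2 + 0 = -2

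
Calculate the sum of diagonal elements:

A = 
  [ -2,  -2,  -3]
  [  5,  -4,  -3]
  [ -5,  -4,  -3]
-9

tr(A) = -2 + -4 + -3 = -9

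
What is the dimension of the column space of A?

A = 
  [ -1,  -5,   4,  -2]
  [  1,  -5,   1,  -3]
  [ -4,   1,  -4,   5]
Row reduce:
R2 → R2 + (1)·R1
R3 → R3 - (4)·R1
R3 → R3 + (21/10)·R2
REF = 
  [   -1,    -5,     4,    -2]
  [    0,   -10,     5,    -5]
  [    0,     0, -19/2,   5/2]
Pivot columns: 1, 2, 3 → 3 pivots.
dim(Col(A)) = number of pivot columns = 3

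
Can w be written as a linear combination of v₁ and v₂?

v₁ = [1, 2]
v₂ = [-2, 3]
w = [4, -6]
Yes

Form the augmented matrix and row-reduce:
[v₁|v₂|w] = 
  [  1,  -2,   4]
  [  2,   3,  -6]
R2 → R2 - (2)·R1
REF = 
  [  1,  -2,   4]
  [  0,   7, -14]

No row of the form [0 0 | nonzero], so the system is consistent. Back-substitution gives c₁ = 0, c₂ = -2: w = (0)·v₁ + (-2)·v₂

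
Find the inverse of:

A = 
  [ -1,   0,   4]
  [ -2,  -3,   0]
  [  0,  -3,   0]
det(A) = (-1)·((-3)(0) - (0)(-3)) - (0)·((-2)(0) - (0)(0)) + (4)·((-2)(-3) - (-3)(0))
  = (-1)(0) - (0)(0) + (4)(6)
  = 24
det(A) = 24 ≠ 0, so A is invertible.

Cofactors Cᵢⱼ = (-1)ⁱ⁺ʲ·Mᵢⱼ:
C = 
  [  0,   0,   6]
  [-12,   0,  -3]
  [ 12,  -8,   3]

adj(A) = Cᵀ:
adj(A) = 
  [  0, -12,  12]
  [  0,   0,  -8]
  [  6,  -3,   3]

A⁻¹ = (1/24) · adj(A):
A⁻¹ = 
  [   0, -1/2,  1/2]
  [   0,    0, -1/3]
  [ 1/4, -1/8,  1/8]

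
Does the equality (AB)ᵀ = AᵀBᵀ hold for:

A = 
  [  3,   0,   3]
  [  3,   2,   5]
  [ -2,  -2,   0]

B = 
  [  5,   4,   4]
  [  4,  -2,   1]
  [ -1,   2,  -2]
No

(AB)ᵀ = 
  [ 12,  18, -18]
  [ 18,  18,  -4]
  [  6,   4, -10]

AᵀBᵀ = 
  [ 19,   4,   7]
  [  0,  -6,   8]
  [ 35,   2,   7]

The two matrices differ, so (AB)ᵀ ≠ AᵀBᵀ in general. The correct identity is (AB)ᵀ = BᵀAᵀ.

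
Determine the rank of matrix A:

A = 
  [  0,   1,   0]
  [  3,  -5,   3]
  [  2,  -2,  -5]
rank(A) = 3

Row reduce:
Swap R1 ↔ R2
R3 → R3 - (2/3)·R1
R3 → R3 - (4/3)·R2
REF = 
  [  3,  -5,   3]
  [  0,   1,   0]
  [  0,   0,  -7]
Pivot columns: 1, 2, 3 → 3 pivots.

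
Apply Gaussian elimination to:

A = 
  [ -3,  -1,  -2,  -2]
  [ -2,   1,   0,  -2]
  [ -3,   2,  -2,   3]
Row operations:
R2 → R2 - (2/3)·R1
R3 → R3 - (1)·R1
R3 → R3 - (9/5)·R2

Resulting echelon form:
REF = 
  [   -3,    -1,    -2,    -2]
  [    0,   5/3,   4/3,  -2/3]
  [    0,     0, -12/5,  31/5]

Rank = 3 (number of non-zero pivot rows).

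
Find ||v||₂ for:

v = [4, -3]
5

||v||₂ = √((4)² + (-3)²) = √25 = 5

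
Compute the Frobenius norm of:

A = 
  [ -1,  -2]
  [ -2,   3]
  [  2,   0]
||A||_F = 4.69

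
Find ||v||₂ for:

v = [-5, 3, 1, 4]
7.141

||v||₂ = √((-5)² + (3)² + (1)² + (4)²) = √51 = 7.141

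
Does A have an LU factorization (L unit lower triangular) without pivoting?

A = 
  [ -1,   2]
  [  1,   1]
Yes.
A[1,1] = -1 ≠ 0, so Gaussian elimination proceeds without a row swap: multiplier ℓ₂₁ = (1)/(-1) = -1, and U[2,2] = 1 - (-1)(2) = 3.
L = 
  [  1,   0]
  [ -1,   1]
U = 
  [ -1,   2]
  [  0,   3]
Check row 2 of LU: [(-1)(-1), (-1)(2) + 3] = [1, 1] = row 2 of A ✓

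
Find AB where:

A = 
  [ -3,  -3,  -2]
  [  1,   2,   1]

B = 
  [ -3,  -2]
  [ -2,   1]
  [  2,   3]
A is 2×3 and B is 3×2, so AB is 2×2. Each entry is (row of A)·(column of B):
AB[1,1] = (-3)(-3) + (-3)(-2) + (-2)(2) = 11
AB[1,2] = (-3)(-2) + (-3)(1) + (-2)(3) = -3
AB[2,1] = (1)(-3) + (2)(-2) + (1)(2) = -5
AB[2,2] = (1)(-2) + (2)(1) + (1)(3) = 3

AB = 
  [ 11,  -3]
  [ -5,   3]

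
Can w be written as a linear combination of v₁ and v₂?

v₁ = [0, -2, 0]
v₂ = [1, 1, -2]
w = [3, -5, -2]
No

Form the augmented matrix and row-reduce:
[v₁|v₂|w] = 
  [  0,   1,   3]
  [ -2,   1,  -5]
  [  0,  -2,  -2]
Swap R1 ↔ R2
R3 → R3 + (2)·R2
REF = 
  [ -2,   1,  -5]
  [  0,   1,   3]
  [  0,   0,   4]

Row 3 reads [0 0 | 4], i.e. 0 = 4, so the system is inconsistent and w ∉ span{v₁, v₂}.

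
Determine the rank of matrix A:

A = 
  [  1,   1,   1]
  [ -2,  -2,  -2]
Row reduce:
R2 → R2 + (2)·R1
REF = 
  [  1,   1,   1]
  [  0,   0,   0]
Pivot columns: 1 → 1 pivot.

rank(A) = 1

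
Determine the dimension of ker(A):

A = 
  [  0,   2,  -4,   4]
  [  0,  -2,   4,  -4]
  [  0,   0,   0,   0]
nullity(A) = 3

Row reduce:
R2 → R2 + (1)·R1
REF = 
  [  0,   2,  -4,   4]
  [  0,   0,   0,   0]
  [  0,   0,   0,   0]
Pivot columns: 2 → 1 pivot.
rank(A) = 1, so nullity(A) = 4 - 1 = 3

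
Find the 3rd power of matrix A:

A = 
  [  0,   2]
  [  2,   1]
A^3 = 
  [  4,  10]
  [ 10,   9]

A² = A·A:
A²[1,1] = (0)(0) + (2)(2) = 4
A²[1,2] = (0)(2) + (2)(1) = 2
A²[2,1] = (2)(0) + (1)(2) = 2
A²[2,2] = (2)(2) + (1)(1) = 5
A² = 
  [  4,   2]
  [  2,   5]

A^3 = A^2·A:
A^3[1,1] = (4)(0) + (2)(2) = 4
A^3[1,2] = (4)(2) + (2)(1) = 10
A^3[2,1] = (2)(0) + (5)(2) = 10
A^3[2,2] = (2)(2) + (5)(1) = 9
A^3 = 
  [  4,  10]
  [ 10,   9]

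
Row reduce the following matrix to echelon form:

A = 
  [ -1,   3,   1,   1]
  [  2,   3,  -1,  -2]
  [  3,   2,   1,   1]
Row operations:
R2 → R2 + (2)·R1
R3 → R3 + (3)·R1
R3 → R3 - (11/9)·R2

Resulting echelon form:
REF = 
  [  -1,    3,    1,    1]
  [   0,    9,    1,    0]
  [   0,    0, 25/9,    4]

Rank = 3 (number of non-zero pivot rows).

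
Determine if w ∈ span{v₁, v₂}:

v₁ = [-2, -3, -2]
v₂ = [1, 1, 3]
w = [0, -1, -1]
No

Form the augmented matrix and row-reduce:
[v₁|v₂|w] = 
  [ -2,   1,   0]
  [ -3,   1,  -1]
  [ -2,   3,  -1]
R2 → R2 - (3/2)·R1
R3 → R3 - (1)·R1
R3 → R3 + (4)·R2
REF = 
  [  -2,    1,    0]
  [   0, -1/2,   -1]
  [   0,    0,   -5]

Row 3 reads [0 0 | -5], i.e. 0 = -5, so the system is inconsistent and w ∉ span{v₁, v₂}.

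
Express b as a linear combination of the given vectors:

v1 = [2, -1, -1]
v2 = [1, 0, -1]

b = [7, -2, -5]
c1 = 2, c2 = 3

b = 2·v1 + 3·v2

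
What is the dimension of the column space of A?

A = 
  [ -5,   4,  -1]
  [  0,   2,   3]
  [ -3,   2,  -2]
dim(Col(A)) = 3

Row reduce:
R3 → R3 - (3/5)·R1
R3 → R3 + (1/5)·R2
REF = 
  [  -5,    4,   -1]
  [   0,    2,    3]
  [   0,    0, -4/5]
Pivot columns: 1, 2, 3 → 3 pivots.
dim(Col(A)) = number of pivot columns = 3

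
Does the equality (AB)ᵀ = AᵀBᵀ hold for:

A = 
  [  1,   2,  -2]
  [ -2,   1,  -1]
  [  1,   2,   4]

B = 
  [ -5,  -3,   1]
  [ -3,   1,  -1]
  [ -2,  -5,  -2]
No

(AB)ᵀ = 
  [ -7,   9, -19]
  [  9,  12, -21]
  [  3,  -1,  -9]

AᵀBᵀ = 
  [  2,  -6,   6]
  [-11,  -7, -13]
  [ 17,   1,   1]

The two matrices differ, so (AB)ᵀ ≠ AᵀBᵀ in general. The correct identity is (AB)ᵀ = BᵀAᵀ.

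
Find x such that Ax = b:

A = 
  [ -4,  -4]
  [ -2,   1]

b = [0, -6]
Row reduce the augmented matrix [A|b]:
R2 → R2 - (1/2)·R1
REF = 
  [ -4,  -4,   0]
  [  0,   3,  -6]

Back-substitution:
x₂ = (-6) / 3 = -2
x₁ = (0 - (-4)(-2)) / (-4) = 2

x = [2, -2]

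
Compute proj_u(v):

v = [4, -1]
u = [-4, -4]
proj_u(v) = [3/2, 3/2]

v·u = (4)(-4) + (-1)(-4) = -12
u·u = (-4)² + (-4)² = 32
proj_u(v) = (v·u / u·u) × u = (-12/32) × u = (-3/8) × u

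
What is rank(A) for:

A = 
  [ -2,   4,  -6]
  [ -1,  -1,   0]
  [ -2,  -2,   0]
Row reduce:
R2 → R2 - (1/2)·R1
R3 → R3 - (1)·R1
R3 → R3 - (2)·R2
REF = 
  [ -2,   4,  -6]
  [  0,  -3,   3]
  [  0,   0,   0]
Pivot columns: 1, 2 → 2 pivots.

rank(A) = 2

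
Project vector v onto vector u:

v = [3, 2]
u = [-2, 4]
v·u = (3)(-2) + (2)(4) = 2
u·u = (-2)² + (4)² = 20
proj_u(v) = (v·u / u·u) × u = (2/20) × u = (1/10) × u

proj_u(v) = [-1/5, 2/5]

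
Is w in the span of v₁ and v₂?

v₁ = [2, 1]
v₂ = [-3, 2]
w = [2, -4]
Yes

Form the augmented matrix and row-reduce:
[v₁|v₂|w] = 
  [  2,  -3,   2]
  [  1,   2,  -4]
R2 → R2 - (1/2)·R1
REF = 
  [  2,  -3,   2]
  [  0, 7/2,  -5]

No row of the form [0 0 | nonzero], so the system is consistent. Back-substitution gives c₁ = -8/7, c₂ = -10/7: w = (-8/7)·v₁ + (-10/7)·v₂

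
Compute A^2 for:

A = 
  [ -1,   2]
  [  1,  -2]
A² = A·A:
A²[1,1] = (-1)(-1) + (2)(1) = 3
A²[1,2] = (-1)(2) + (2)(-2) = -6
A²[2,1] = (1)(-1) + (-2)(1) = -3
A²[2,2] = (1)(2) + (-2)(-2) = 6
A² = 
  [  3,  -6]
  [ -3,   6]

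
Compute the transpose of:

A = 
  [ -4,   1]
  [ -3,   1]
Aᵀ = 
  [ -4,  -3]
  [  1,   1]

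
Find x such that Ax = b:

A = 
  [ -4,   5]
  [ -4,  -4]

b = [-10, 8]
Row reduce the augmented matrix [A|b]:
R2 → R2 - (1)·R1
REF = 
  [ -4,   5, -10]
  [  0,  -9,  18]

Back-substitution:
x₂ = 18 / (-9) = -2
x₁ = (-10 - (5)(-2)) / (-4) = 0

x = [0, -2]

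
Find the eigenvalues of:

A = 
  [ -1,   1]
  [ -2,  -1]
tr(A) = -2, det(A) = 3
Characteristic polynomial: λ² - tr(A)λ + det(A) = λ² + 2λ + 3
λ² + 2λ + 3 = 0  ⇒  λ = (-2 ± √((2)² - 4·(3)))/2 = (-2 ± √(-8))/2
  = -1 + i√2,  -1 - i√2

λ = -1 + i√2, -1 - i√2  (≈ -1 + 1.414i, -1 - 1.414i)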